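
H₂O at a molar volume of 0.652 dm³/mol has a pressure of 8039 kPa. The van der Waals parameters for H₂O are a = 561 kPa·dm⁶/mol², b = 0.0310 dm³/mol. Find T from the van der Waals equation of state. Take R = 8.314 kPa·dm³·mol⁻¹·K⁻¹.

T = (P + a/V_m²)(V_m − b)/R
P + a/V_m² = 8039 + 561/(0.652)² = 9358.7 kPa
V_m − b = 0.652 − 0.0310 = 0.62100 dm³/mol
T = (9358.7)(0.62100)/8.314 = 699.0 K

T ≈ 699.0 K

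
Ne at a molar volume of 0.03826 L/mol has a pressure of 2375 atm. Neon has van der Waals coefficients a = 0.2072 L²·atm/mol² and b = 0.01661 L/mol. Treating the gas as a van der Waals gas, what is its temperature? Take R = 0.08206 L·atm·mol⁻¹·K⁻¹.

T = (P + a/V_m²)(V_m − b)/R
P + a/V_m² = 2375 + 0.2072/(0.03826)² = 2516.5 atm
V_m − b = 0.03826 − 0.01661 = 0.021650 L/mol
T = (2516.5)(0.021650)/0.08206 = 663.9 K

T ≈ 663.9 K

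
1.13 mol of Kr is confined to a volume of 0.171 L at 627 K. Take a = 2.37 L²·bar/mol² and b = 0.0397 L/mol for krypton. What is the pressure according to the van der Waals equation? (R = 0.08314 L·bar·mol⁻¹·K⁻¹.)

P ≈ 363.5 bar

P = nRT/(V − nb) − a n²/V²
nRT/(V − nb) = (1.13)(0.08314)(627)/(0.171 − 1.13×0.0397) = 58.906/0.12614 = 466.99 bar
a n²/V² = (2.37)(1.13)²/(0.171)² = 103.49 bar
P = 466.99 − 103.49 = 363.5 bar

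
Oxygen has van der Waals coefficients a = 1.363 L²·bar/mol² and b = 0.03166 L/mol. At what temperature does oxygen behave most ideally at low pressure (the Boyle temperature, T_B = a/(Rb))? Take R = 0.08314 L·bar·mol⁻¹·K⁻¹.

For a van der Waals gas the second virial coefficient B₂ = b − a/(RT) vanishes at T_B = a/(Rb).
T_B = 1.363/(0.08314×0.03166) = 1.363/0.0026322 = 517.8 K

T_B ≈ 517.8 K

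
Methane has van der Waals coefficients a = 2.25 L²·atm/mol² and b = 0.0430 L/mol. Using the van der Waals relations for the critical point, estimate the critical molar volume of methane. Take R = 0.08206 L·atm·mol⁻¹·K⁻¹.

V_m,c ≈ 0.1290 L/mol

For a van der Waals gas, V_m,c = 3b.
V_m,c = 3×0.0430 = 0.1290 L/mol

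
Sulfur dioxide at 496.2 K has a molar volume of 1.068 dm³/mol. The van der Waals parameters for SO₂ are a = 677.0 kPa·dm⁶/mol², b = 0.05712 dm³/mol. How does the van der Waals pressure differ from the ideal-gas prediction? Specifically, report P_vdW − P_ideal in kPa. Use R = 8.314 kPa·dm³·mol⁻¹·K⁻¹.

Ideal: P_ideal = RT/V_m = (8.314)(496.2)/1.068 = 3862.74 kPa
vdW: P = RT/(V_m − b) − a/V_m² = 4125.41/1.01088 − 677.0/1.14062 = 4081.01 − 593.537 = 3487.47 kPa
ΔP = 3487.47 − 3862.74 = -375.3 kPa

ΔP ≈ -375.3 kPa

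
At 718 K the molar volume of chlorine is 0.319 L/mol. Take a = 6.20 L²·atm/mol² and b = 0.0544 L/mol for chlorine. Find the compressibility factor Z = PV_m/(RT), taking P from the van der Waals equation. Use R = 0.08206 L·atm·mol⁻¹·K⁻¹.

P = RT/(V_m − b) − a/V_m² = (0.08206)(718)/(0.319 − 0.0544) − 6.20/(0.319)²
  = 58.919/0.26460 − 60.927 = 222.67 − 60.927 = 161.74 atm
Z = PV_m/(RT) = (161.74)(0.319)/((0.08206)(718)) = 51.595/58.919 = 0.8757

Z ≈ 0.8757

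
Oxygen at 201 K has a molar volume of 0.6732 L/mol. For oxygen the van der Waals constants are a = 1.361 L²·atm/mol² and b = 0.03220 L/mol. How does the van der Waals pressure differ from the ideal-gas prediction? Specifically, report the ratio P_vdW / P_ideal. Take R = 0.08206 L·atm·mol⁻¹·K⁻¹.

Ideal: P_ideal = RT/V_m = (0.08206)(201)/0.6732 = 24.5010 atm
vdW: P = RT/(V_m − b) − a/V_m² = 16.4941/0.641000 − 1.361/0.453198 = 25.7318 − 3.00310 = 22.7287 atm
Ratio = 22.7287/24.5010 = 0.9277

P_vdW / P_ideal ≈ 0.9277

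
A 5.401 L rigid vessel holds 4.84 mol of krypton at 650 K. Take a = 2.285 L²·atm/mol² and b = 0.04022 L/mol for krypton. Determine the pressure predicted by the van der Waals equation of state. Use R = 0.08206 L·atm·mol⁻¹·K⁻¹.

P ≈ 47.75 atm

P = nRT/(V − nb) − a n²/V²
nRT/(V − nb) = (4.84)(0.08206)(650)/(5.401 − 4.84×0.04022) = 258.16/5.2063 = 49.586 atm
a n²/V² = (2.285)(4.84)²/(5.401)² = 1.8350 atm
P = 49.586 − 1.8350 = 47.75 atm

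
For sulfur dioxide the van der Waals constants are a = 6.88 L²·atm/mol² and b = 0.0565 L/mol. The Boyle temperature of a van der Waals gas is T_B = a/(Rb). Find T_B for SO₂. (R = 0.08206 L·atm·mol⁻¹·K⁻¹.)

For a van der Waals gas the second virial coefficient B₂ = b − a/(RT) vanishes at T_B = a/(Rb).
T_B = 6.88/(0.08206×0.0565) = 6.88/0.0046364 = 1484 K

T_B ≈ 1484 K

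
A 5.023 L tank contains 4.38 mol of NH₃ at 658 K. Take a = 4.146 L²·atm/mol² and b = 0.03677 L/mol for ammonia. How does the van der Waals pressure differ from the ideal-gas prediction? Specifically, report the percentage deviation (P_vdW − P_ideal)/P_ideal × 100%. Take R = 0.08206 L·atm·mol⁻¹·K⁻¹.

-3.38 %

Ideal: P_ideal = nRT/V = (4.38)(0.08206)(658)/5.023 = 47.0835 atm
vdW: P = nRT/(V − nb) − a n²/V² = 236.500/4.86195 − 79.5385/25.2305 = 48.6430 − 3.15247 = 45.4905 atm
% deviation = (45.4905 − 47.0835)/47.0835 × 100% = -3.38%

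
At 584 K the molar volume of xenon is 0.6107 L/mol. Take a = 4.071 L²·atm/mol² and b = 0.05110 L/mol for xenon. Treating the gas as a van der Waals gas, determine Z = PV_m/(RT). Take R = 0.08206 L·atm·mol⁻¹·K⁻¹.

Z ≈ 0.9522

P = RT/(V_m − b) − a/V_m² = (0.08206)(584)/(0.6107 − 0.05110) − 4.071/(0.6107)²
  = 47.923/0.55960 − 10.916 = 85.638 − 10.916 = 74.722 atm
Z = PV_m/(RT) = (74.722)(0.6107)/((0.08206)(584)) = 45.633/47.923 = 0.9522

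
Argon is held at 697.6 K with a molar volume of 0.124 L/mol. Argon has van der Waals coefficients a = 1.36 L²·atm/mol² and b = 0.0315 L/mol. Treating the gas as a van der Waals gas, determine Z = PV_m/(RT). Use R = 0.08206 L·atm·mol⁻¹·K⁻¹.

Z ≈ 1.149

P = RT/(V_m − b) − a/V_m² = (0.08206)(697.6)/(0.124 − 0.0315) − 1.36/(0.124)²
  = 57.245/0.092500 − 88.450 = 618.86 − 88.450 = 530.41 atm
Z = PV_m/(RT) = (530.41)(0.124)/((0.08206)(697.6)) = 65.771/57.245 = 1.149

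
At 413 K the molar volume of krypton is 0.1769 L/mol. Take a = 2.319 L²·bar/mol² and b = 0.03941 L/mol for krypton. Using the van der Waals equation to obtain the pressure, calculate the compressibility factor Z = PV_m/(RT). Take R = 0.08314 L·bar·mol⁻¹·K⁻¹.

P = RT/(V_m − b) − a/V_m² = (0.08314)(413)/(0.1769 − 0.03941) − 2.319/(0.1769)²
  = 34.337/0.13749 − 74.105 = 249.74 − 74.105 = 175.64 bar
Z = PV_m/(RT) = (175.64)(0.1769)/((0.08314)(413)) = 31.071/34.337 = 0.9049

Z ≈ 0.9049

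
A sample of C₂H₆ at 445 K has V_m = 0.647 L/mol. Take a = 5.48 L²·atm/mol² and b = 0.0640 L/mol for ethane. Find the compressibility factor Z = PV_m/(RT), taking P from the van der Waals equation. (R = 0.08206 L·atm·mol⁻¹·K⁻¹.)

P = RT/(V_m − b) − a/V_m² = (0.08206)(445)/(0.647 − 0.0640) − 5.48/(0.647)²
  = 36.517/0.58300 − 13.091 = 62.636 − 13.091 = 49.545 atm
Z = PV_m/(RT) = (49.545)(0.647)/((0.08206)(445)) = 32.056/36.517 = 0.8778

Z ≈ 0.8778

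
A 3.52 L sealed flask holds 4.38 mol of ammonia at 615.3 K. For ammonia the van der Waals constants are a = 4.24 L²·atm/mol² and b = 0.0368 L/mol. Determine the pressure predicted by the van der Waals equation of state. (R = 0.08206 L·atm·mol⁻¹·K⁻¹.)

P ≈ 59.28 atm

P = nRT/(V − nb) − a n²/V²
nRT/(V − nb) = (4.38)(0.08206)(615.3)/(3.52 − 4.38×0.0368) = 221.15/3.3588 = 65.842 atm
a n²/V² = (4.24)(4.38)²/(3.52)² = 6.5649 atm
P = 65.842 − 6.5649 = 59.28 atm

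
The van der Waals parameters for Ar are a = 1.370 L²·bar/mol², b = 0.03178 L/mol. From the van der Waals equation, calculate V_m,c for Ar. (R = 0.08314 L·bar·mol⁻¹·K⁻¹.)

For a van der Waals gas, V_m,c = 3b.
V_m,c = 3×0.03178 = 0.09534 L/mol

V_m,c ≈ 0.09534 L/mol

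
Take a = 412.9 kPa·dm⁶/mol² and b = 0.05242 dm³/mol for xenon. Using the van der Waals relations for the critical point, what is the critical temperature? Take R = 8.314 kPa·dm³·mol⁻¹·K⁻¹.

For a van der Waals gas, T_c = 8a/(27Rb).
T_c = 8×412.9/(27×8.314×0.05242) = 3303.2/11.767 = 280.7 K

T_c ≈ 280.7 K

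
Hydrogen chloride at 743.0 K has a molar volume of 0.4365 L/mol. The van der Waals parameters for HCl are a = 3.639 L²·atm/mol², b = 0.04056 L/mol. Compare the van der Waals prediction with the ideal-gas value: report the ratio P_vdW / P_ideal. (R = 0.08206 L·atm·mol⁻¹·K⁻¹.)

Ideal: P_ideal = RT/V_m = (0.08206)(743.0)/0.4365 = 139.681 atm
vdW: P = RT/(V_m − b) − a/V_m² = 60.9706/0.395940 − 3.639/0.190532 = 153.989 − 19.0992 = 134.890 atm
Ratio = 134.890/139.681 = 0.9657

P_vdW / P_ideal ≈ 0.9657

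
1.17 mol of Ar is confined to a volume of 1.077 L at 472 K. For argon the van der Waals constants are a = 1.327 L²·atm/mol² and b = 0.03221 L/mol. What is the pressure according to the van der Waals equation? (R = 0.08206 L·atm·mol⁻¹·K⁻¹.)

P = nRT/(V − nb) − a n²/V²
nRT/(V − nb) = (1.17)(0.08206)(472)/(1.077 − 1.17×0.03221) = 45.317/1.0393 = 43.603 atm
a n²/V² = (1.327)(1.17)²/(1.077)² = 1.5661 atm
P = 43.603 − 1.5661 = 42.04 atm

P ≈ 42.04 atm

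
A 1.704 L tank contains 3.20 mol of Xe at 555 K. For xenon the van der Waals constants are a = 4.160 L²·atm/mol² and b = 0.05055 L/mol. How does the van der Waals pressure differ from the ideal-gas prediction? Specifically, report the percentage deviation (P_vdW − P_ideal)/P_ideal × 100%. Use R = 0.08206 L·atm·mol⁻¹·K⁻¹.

-6.66 %

Ideal: P_ideal = nRT/V = (3.20)(0.08206)(555)/1.704 = 85.5273 atm
vdW: P = nRT/(V − nb) − a n²/V² = 145.739/1.54224 − 42.5984/2.90362 = 94.4983 − 14.6708 = 79.8275 atm
% deviation = (79.8275 − 85.5273)/85.5273 × 100% = -6.66%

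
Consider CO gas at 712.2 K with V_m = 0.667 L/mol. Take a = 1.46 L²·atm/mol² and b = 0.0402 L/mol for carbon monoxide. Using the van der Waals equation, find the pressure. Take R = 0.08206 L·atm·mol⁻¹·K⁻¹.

P ≈ 89.96 atm

P = RT/(V_m − b) − a/V_m²
RT/(V_m − b) = (0.08206)(712.2)/(0.667 − 0.0402) = 58.443/0.62680 = 93.240 atm
a/V_m² = 1.46/(0.667)² = 3.2817 atm
P = 93.240 − 3.2817 = 89.96 atm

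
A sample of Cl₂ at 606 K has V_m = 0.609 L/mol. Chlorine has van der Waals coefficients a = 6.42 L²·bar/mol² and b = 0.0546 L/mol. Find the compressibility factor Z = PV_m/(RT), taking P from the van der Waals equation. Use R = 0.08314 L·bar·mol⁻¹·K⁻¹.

Z ≈ 0.8892

P = RT/(V_m − b) − a/V_m² = (0.08314)(606)/(0.609 − 0.0546) − 6.42/(0.609)²
  = 50.383/0.55440 − 17.310 = 90.878 − 17.310 = 73.568 bar
Z = PV_m/(RT) = (73.568)(0.609)/((0.08314)(606)) = 44.803/50.383 = 0.8892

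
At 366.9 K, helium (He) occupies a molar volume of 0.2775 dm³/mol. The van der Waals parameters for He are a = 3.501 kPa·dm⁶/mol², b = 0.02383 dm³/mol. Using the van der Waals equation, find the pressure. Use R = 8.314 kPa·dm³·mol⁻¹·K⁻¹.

P = RT/(V_m − b) − a/V_m²
RT/(V_m − b) = (8.314)(366.9)/(0.2775 − 0.02383) = 3050.4/0.25367 = 12025 kPa
a/V_m² = 3.501/(0.2775)² = 45.464 kPa
P = 12025 − 45.464 = 11980 kPa

P ≈ 11980 kPa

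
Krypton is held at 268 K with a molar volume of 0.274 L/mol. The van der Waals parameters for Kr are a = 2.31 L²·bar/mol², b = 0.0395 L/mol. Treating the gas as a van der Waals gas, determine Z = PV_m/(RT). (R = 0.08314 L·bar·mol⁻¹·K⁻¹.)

Z ≈ 0.7901

P = RT/(V_m − b) − a/V_m² = (0.08314)(268)/(0.274 − 0.0395) − 2.31/(0.274)²
  = 22.282/0.23450 − 30.769 = 95.019 − 30.769 = 64.250 bar
Z = PV_m/(RT) = (64.250)(0.274)/((0.08314)(268)) = 17.605/22.282 = 0.7901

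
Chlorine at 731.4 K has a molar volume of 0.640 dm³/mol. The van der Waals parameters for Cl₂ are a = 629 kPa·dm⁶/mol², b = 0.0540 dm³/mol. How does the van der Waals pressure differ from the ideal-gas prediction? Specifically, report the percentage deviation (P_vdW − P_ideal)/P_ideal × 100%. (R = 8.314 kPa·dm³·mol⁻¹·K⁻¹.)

Ideal: P_ideal = RT/V_m = (8.314)(731.4)/0.640 = 9501.34 kPa
vdW: P = RT/(V_m − b) − a/V_m² = 6080.86/0.586000 − 629/0.409600 = 10376.9 − 1535.64 = 8841.3 kPa
% deviation = (8841.3 − 9501.34)/9501.34 × 100% = -6.95%

-6.95 %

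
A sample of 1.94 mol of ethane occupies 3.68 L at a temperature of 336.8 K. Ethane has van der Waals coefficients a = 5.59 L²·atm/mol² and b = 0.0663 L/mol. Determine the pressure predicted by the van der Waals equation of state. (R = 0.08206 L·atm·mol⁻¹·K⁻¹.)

P ≈ 13.54 atm

P = nRT/(V − nb) − a n²/V²
nRT/(V − nb) = (1.94)(0.08206)(336.8)/(3.68 − 1.94×0.0663) = 53.617/3.5514 = 15.097 atm
a n²/V² = (5.59)(1.94)²/(3.68)² = 1.5535 atm
P = 15.097 − 1.5535 = 13.54 atm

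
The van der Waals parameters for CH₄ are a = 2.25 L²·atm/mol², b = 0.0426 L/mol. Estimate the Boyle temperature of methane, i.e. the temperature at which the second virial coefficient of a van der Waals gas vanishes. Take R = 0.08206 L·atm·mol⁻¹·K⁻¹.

T_B ≈ 643.6 K

For a van der Waals gas the second virial coefficient B₂ = b − a/(RT) vanishes at T_B = a/(Rb).
T_B = 2.25/(0.08206×0.0426) = 2.25/0.0034958 = 643.6 K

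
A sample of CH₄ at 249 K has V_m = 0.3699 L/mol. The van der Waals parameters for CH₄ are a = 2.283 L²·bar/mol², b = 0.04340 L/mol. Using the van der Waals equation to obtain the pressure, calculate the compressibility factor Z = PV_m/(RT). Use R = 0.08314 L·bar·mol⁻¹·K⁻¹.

P = RT/(V_m − b) − a/V_m² = (0.08314)(249)/(0.3699 − 0.04340) − 2.283/(0.3699)²
  = 20.702/0.32650 − 16.685 = 63.406 − 16.685 = 46.721 bar
Z = PV_m/(RT) = (46.721)(0.3699)/((0.08314)(249)) = 17.282/20.702 = 0.8348

Z ≈ 0.8348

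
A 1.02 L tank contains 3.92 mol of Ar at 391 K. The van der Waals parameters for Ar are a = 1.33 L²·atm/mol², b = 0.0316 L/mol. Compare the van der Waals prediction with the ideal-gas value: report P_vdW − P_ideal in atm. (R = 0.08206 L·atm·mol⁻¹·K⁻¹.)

Ideal: P_ideal = nRT/V = (3.92)(0.08206)(391)/1.02 = 123.309 atm
vdW: P = nRT/(V − nb) − a n²/V² = 125.775/0.896128 − 20.4373/1.04040 = 140.354 − 19.6437 = 120.710 atm
ΔP = 120.710 − 123.309 = -2.60 atm

ΔP ≈ -2.60 atm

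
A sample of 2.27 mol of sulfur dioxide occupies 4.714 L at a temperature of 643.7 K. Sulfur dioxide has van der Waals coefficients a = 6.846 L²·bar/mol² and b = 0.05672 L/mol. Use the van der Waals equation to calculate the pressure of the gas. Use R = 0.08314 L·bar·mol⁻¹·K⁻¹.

P ≈ 24.91 bar

P = nRT/(V − nb) − a n²/V²
nRT/(V − nb) = (2.27)(0.08314)(643.7)/(4.714 − 2.27×0.05672) = 121.48/4.5852 = 26.494 bar
a n²/V² = (6.846)(2.27)²/(4.714)² = 1.5875 bar
P = 26.494 − 1.5875 = 24.91 bar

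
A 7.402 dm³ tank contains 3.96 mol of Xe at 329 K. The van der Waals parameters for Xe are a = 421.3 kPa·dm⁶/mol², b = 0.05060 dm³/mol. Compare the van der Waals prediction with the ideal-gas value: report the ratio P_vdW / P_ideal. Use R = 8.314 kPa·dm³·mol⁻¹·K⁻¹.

Ideal: P_ideal = nRT/V = (3.96)(8.314)(329)/7.402 = 1463.36 kPa
vdW: P = nRT/(V − nb) − a n²/V² = 10831.8/7.20162 − 6606.66/54.7896 = 1504.08 − 120.582 = 1383.50 kPa
Ratio = 1383.50/1463.36 = 0.9454

P_vdW / P_ideal ≈ 0.9454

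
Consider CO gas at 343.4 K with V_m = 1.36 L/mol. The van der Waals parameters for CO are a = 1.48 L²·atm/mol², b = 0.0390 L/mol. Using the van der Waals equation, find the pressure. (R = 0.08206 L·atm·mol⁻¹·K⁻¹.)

P ≈ 20.53 atm

P = RT/(V_m − b) − a/V_m²
RT/(V_m − b) = (0.08206)(343.4)/(1.36 − 0.0390) = 28.179/1.3210 = 21.332 atm
a/V_m² = 1.48/(1.36)² = 0.80017 atm
P = 21.332 − 0.80017 = 20.53 atm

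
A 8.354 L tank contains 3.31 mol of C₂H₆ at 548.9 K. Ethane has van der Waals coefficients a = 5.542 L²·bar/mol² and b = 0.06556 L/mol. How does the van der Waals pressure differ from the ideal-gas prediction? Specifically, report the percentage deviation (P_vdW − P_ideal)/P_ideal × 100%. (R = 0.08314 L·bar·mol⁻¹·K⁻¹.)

Ideal: P_ideal = nRT/V = (3.31)(0.08314)(548.9)/8.354 = 18.0816 bar
vdW: P = nRT/(V − nb) − a n²/V² = 151.054/8.13700 − 60.7187/69.7893 = 18.5638 − 0.870029 = 17.6938 bar
% deviation = (17.6938 − 18.0816)/18.0816 × 100% = -2.14%

-2.14 %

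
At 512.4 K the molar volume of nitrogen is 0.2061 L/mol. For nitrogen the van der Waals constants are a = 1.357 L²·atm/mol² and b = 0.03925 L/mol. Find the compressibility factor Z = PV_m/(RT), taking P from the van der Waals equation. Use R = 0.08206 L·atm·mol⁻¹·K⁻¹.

P = RT/(V_m − b) − a/V_m² = (0.08206)(512.4)/(0.2061 − 0.03925) − 1.357/(0.2061)²
  = 42.048/0.16685 − 31.947 = 252.01 − 31.947 = 220.06 atm
Z = PV_m/(RT) = (220.06)(0.2061)/((0.08206)(512.4)) = 45.354/42.048 = 1.079

Z ≈ 1.079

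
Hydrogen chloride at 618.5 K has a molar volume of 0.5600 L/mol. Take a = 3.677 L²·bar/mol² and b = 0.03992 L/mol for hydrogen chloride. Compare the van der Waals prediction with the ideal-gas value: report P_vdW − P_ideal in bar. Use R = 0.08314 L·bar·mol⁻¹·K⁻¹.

Ideal: P_ideal = RT/V_m = (0.08314)(618.5)/0.5600 = 91.8252 bar
vdW: P = RT/(V_m − b) − a/V_m² = 51.4221/0.520080 − 3.677/0.313600 = 98.8734 − 11.7251 = 87.1483 bar
ΔP = 87.1483 − 91.8252 = -4.677 bar

ΔP ≈ -4.677 bar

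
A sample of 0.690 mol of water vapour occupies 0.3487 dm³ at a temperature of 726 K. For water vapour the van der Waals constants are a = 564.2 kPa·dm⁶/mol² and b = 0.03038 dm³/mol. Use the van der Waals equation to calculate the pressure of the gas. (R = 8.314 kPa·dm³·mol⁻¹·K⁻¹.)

P = nRT/(V − nb) − a n²/V²
nRT/(V − nb) = (0.690)(8.314)(726)/(0.3487 − 0.690×0.03038) = 4164.8/0.32774 = 12708 kPa
a n²/V² = (564.2)(0.690)²/(0.3487)² = 2209.2 kPa
P = 12708 − 2209.2 = 10499 kPa

P ≈ 10499 kPa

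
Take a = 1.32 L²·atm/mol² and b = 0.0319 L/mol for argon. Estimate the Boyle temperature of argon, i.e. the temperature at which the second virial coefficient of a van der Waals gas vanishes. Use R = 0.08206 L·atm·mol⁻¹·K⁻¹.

T_B ≈ 504.3 K

For a van der Waals gas the second virial coefficient B₂ = b − a/(RT) vanishes at T_B = a/(Rb).
T_B = 1.32/(0.08206×0.0319) = 1.32/0.0026177 = 504.3 K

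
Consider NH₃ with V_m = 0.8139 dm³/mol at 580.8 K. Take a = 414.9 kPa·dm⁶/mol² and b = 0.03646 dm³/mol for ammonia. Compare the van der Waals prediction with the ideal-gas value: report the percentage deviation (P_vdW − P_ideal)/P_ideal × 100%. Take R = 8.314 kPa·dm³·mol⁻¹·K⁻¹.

-5.87 %

Ideal: P_ideal = RT/V_m = (8.314)(580.8)/0.8139 = 5932.88 kPa
vdW: P = RT/(V_m − b) − a/V_m² = 4828.77/0.777440 − 414.9/0.662433 = 6211.12 − 626.327 = 5584.79 kPa
% deviation = (5584.79 − 5932.88)/5932.88 × 100% = -5.87%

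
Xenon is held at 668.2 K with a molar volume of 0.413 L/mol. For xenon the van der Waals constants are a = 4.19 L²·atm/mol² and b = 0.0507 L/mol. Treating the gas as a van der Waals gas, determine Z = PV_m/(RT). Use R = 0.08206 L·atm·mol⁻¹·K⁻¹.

Z ≈ 0.9549

P = RT/(V_m − b) − a/V_m² = (0.08206)(668.2)/(0.413 − 0.0507) − 4.19/(0.413)²
  = 54.832/0.36230 − 24.565 = 151.34 − 24.565 = 126.78 atm
Z = PV_m/(RT) = (126.78)(0.413)/((0.08206)(668.2)) = 52.360/54.832 = 0.9549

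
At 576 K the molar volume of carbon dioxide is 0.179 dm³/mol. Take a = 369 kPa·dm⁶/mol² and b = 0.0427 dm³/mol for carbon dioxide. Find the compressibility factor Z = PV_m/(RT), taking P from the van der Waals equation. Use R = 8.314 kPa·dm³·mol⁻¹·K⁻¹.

Z ≈ 0.8828

P = RT/(V_m − b) − a/V_m² = (8.314)(576)/(0.179 − 0.0427) − 369/(0.179)²
  = 4788.9/0.13630 − 11516 = 35135 − 11516 = 23619 kPa
Z = PV_m/(RT) = (23619)(0.179)/((8.314)(576)) = 4227.8/4788.9 = 0.8828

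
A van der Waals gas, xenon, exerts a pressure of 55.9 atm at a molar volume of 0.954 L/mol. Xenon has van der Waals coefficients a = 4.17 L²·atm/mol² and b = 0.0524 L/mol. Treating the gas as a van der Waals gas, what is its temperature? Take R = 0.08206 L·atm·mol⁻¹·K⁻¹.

T ≈ 664.5 K

T = (P + a/V_m²)(V_m − b)/R
P + a/V_m² = 55.9 + 4.17/(0.954)² = 60.482 atm
V_m − b = 0.954 − 0.0524 = 0.90160 L/mol
T = (60.482)(0.90160)/0.08206 = 664.5 K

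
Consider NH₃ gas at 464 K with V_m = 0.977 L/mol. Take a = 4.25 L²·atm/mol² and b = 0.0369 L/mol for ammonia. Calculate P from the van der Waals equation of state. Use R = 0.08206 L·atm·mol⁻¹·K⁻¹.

P = RT/(V_m − b) − a/V_m²
RT/(V_m − b) = (0.08206)(464)/(0.977 − 0.0369) = 38.076/0.94010 = 40.502 atm
a/V_m² = 4.25/(0.977)² = 4.4525 atm
P = 40.502 − 4.4525 = 36.05 atm

P ≈ 36.05 atm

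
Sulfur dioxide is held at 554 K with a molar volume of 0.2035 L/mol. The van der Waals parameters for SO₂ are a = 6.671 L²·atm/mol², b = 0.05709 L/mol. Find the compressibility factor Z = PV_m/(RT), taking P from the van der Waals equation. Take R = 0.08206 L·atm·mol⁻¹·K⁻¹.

P = RT/(V_m − b) − a/V_m² = (0.08206)(554)/(0.2035 − 0.05709) − 6.671/(0.2035)²
  = 45.461/0.14641 − 161.09 = 310.50 − 161.09 = 149.41 atm
Z = PV_m/(RT) = (149.41)(0.2035)/((0.08206)(554)) = 30.405/45.461 = 0.6688

Z ≈ 0.6688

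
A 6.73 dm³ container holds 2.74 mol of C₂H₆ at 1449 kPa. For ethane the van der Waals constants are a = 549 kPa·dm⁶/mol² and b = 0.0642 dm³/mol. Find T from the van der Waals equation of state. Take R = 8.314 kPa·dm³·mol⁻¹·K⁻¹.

T ≈ 443.1 K

T = (P + a n²/V²)(V − nb)/(nR)
P + a n²/V² = 1449 + (549)(2.74)²/(6.73)² = 1540.0 kPa
V − nb = 6.73 − (2.74)(0.0642) = 6.5541 dm³
T = (1540.0)(6.5541)/((2.74)(8.314)) = 443.1 K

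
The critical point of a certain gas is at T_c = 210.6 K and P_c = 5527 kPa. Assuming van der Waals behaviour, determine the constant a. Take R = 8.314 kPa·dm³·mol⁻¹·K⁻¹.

a ≈ 234.0 kPa·dm⁶/mol²

From T_c = 8a/(27Rb) and P_c = a/(27b²): a = 27 R² T_c²/(64 P_c).
a = 27×(8.314)²×(210.6)²/(64×5527) = 82775257/353728 = 234.0 kPa·dm⁶/mol²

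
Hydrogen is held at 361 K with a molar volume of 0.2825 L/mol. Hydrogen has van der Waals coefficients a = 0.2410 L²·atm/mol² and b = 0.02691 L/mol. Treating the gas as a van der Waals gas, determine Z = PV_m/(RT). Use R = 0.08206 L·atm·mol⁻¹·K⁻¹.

P = RT/(V_m − b) − a/V_m² = (0.08206)(361)/(0.2825 − 0.02691) − 0.2410/(0.2825)²
  = 29.624/0.25559 − 3.0198 = 115.90 − 3.0198 = 112.88 atm
Z = PV_m/(RT) = (112.88)(0.2825)/((0.08206)(361)) = 31.889/29.624 = 1.076

Z ≈ 1.076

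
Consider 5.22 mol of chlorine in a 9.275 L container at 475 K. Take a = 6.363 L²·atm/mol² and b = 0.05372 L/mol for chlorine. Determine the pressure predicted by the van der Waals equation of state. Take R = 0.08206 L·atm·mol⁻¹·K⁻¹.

P = nRT/(V − nb) − a n²/V²
nRT/(V − nb) = (5.22)(0.08206)(475)/(9.275 − 5.22×0.05372) = 203.47/8.9946 = 22.621 atm
a n²/V² = (6.363)(5.22)²/(9.275)² = 2.0155 atm
P = 22.621 − 2.0155 = 20.61 atm

P ≈ 20.61 atm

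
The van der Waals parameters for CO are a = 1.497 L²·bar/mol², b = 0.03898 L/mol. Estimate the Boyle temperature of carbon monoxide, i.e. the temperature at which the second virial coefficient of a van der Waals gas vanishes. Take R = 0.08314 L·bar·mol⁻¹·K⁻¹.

For a van der Waals gas the second virial coefficient B₂ = b − a/(RT) vanishes at T_B = a/(Rb).
T_B = 1.497/(0.08314×0.03898) = 1.497/0.0032408 = 461.9 K

T_B ≈ 461.9 K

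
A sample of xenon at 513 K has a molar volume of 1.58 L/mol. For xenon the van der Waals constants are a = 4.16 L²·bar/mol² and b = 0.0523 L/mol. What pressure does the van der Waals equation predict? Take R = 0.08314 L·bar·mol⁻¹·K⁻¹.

P = RT/(V_m − b) − a/V_m²
RT/(V_m − b) = (0.08314)(513)/(1.58 − 0.0523) = 42.651/1.5277 = 27.918 bar
a/V_m² = 4.16/(1.58)² = 1.6664 bar
P = 27.918 − 1.6664 = 26.25 bar

P ≈ 26.25 bar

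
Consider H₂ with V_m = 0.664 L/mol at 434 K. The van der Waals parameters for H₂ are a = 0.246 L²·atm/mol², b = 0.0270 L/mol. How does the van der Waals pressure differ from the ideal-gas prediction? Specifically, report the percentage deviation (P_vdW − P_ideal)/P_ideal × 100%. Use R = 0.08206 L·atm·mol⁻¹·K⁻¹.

Ideal: P_ideal = RT/V_m = (0.08206)(434)/0.664 = 53.6356 atm
vdW: P = RT/(V_m − b) − a/V_m² = 35.6140/0.637000 − 0.246/0.440896 = 55.9089 − 0.557955 = 55.3509 atm
% deviation = (55.3509 − 53.6356)/53.6356 × 100% = 3.20%

3.20 %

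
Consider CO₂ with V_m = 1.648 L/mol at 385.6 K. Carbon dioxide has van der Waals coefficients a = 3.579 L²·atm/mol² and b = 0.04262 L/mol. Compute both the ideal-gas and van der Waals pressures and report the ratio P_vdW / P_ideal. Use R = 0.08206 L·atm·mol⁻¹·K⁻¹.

Ideal: P_ideal = RT/V_m = (0.08206)(385.6)/1.648 = 19.2004 atm
vdW: P = RT/(V_m − b) − a/V_m² = 31.6423/1.60538 − 3.579/2.71590 = 19.7102 − 1.31780 = 18.3924 atm
Ratio = 18.3924/19.2004 = 0.9579

P_vdW / P_ideal ≈ 0.9579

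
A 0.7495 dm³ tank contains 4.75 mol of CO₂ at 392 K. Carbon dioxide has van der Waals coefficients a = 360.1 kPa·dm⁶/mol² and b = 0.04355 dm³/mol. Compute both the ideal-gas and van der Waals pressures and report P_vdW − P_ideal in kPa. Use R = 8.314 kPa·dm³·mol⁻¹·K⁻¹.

Ideal: P_ideal = nRT/V = (4.75)(8.314)(392)/0.7495 = 20654.7 kPa
vdW: P = nRT/(V − nb) − a n²/V² = 15480.7/0.542638 − 8124.76/0.561750 = 28528.6 − 14463.3 = 14065.3 kPa
ΔP = 14065.3 − 20654.7 = -6589 kPa

ΔP ≈ -6589 kPa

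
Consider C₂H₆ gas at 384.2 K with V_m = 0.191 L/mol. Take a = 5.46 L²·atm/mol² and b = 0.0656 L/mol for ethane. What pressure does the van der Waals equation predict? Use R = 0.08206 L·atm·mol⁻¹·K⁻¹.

P = RT/(V_m − b) − a/V_m²
RT/(V_m − b) = (0.08206)(384.2)/(0.191 − 0.0656) = 31.527/0.12540 = 251.41 atm
a/V_m² = 5.46/(0.191)² = 149.67 atm
P = 251.41 − 149.67 = 101.7 atm

P ≈ 101.7 atm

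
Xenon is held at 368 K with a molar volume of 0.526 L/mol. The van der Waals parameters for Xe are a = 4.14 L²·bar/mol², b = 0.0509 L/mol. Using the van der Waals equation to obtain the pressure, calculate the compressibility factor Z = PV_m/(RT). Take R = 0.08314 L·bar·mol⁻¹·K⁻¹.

P = RT/(V_m − b) − a/V_m² = (0.08314)(368)/(0.526 − 0.0509) − 4.14/(0.526)²
  = 30.596/0.47510 − 14.963 = 64.399 − 14.963 = 49.436 bar
Z = PV_m/(RT) = (49.436)(0.526)/((0.08314)(368)) = 26.003/30.596 = 0.8499

Z ≈ 0.8499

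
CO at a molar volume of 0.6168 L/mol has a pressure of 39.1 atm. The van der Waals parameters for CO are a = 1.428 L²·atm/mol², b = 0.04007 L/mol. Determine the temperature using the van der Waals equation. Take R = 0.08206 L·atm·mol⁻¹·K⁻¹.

T ≈ 301.2 K

T = (P + a/V_m²)(V_m − b)/R
P + a/V_m² = 39.1 + 1.428/(0.6168)² = 42.854 atm
V_m − b = 0.6168 − 0.04007 = 0.57673 L/mol
T = (42.854)(0.57673)/0.08206 = 301.2 K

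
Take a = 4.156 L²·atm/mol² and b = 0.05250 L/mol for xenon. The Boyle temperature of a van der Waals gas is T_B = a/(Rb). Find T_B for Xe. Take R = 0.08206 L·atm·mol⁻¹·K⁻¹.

T_B ≈ 964.7 K

For a van der Waals gas the second virial coefficient B₂ = b − a/(RT) vanishes at T_B = a/(Rb).
T_B = 4.156/(0.08206×0.05250) = 4.156/0.0043082 = 964.7 K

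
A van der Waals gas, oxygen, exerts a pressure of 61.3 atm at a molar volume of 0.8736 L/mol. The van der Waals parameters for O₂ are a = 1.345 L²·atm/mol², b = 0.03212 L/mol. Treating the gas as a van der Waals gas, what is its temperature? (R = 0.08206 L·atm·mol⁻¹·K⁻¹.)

T = (P + a/V_m²)(V_m − b)/R
P + a/V_m² = 61.3 + 1.345/(0.8736)² = 63.062 atm
V_m − b = 0.8736 − 0.03212 = 0.84148 L/mol
T = (63.062)(0.84148)/0.08206 = 646.7 K

T ≈ 646.7 K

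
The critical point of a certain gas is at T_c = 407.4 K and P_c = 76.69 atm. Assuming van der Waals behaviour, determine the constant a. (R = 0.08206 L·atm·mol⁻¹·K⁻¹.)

From T_c = 8a/(27Rb) and P_c = a/(27b²): a = 27 R² T_c²/(64 P_c).
a = 27×(0.08206)²×(407.4)²/(64×76.69) = 30176/4908.2 = 6.148 L²·atm/mol²

a ≈ 6.148 L²·atm/mol²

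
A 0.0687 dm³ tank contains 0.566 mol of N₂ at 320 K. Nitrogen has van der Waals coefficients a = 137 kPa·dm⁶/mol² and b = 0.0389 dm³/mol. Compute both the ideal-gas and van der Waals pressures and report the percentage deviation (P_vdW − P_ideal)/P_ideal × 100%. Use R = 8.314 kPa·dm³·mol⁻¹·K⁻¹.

4.74 %

Ideal: P_ideal = nRT/V = (0.566)(8.314)(320)/0.0687 = 21918.9 kPa
vdW: P = nRT/(V − nb) − a n²/V² = 1505.83/0.0466826 − 43.8888/0.00471969 = 32256.8 − 9299.09 = 22957.7 kPa
% deviation = (22957.7 − 21918.9)/21918.9 × 100% = 4.74%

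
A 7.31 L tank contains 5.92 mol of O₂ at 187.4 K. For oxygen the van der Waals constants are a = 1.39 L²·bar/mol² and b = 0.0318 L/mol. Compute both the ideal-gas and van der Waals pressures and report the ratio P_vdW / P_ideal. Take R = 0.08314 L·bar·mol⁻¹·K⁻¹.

Ideal: P_ideal = nRT/V = (5.92)(0.08314)(187.4)/7.31 = 12.6178 bar
vdW: P = nRT/(V − nb) − a n²/V² = 92.2362/7.12174 − 48.7145/53.4361 = 12.9514 − 0.911640 = 12.0398 bar
Ratio = 12.0398/12.6178 = 0.9542

P_vdW / P_ideal ≈ 0.9542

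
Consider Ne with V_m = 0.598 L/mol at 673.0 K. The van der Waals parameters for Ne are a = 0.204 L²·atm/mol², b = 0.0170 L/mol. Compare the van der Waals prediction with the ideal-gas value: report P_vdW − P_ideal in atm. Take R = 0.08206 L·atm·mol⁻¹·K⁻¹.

Ideal: P_ideal = RT/V_m = (0.08206)(673.0)/0.598 = 92.3518 atm
vdW: P = RT/(V_m − b) − a/V_m² = 55.2264/0.581000 − 0.204/0.357604 = 95.0540 − 0.570463 = 94.4835 atm
ΔP = 94.4835 − 92.3518 = 2.132 atm

ΔP ≈ 2.132 atm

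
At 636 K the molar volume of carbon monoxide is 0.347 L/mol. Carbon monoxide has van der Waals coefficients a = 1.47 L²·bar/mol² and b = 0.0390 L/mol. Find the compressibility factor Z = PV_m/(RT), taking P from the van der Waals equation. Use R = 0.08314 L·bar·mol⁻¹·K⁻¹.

P = RT/(V_m − b) − a/V_m² = (0.08314)(636)/(0.347 − 0.0390) − 1.47/(0.347)²
  = 52.877/0.30800 − 12.208 = 171.68 − 12.208 = 159.47 bar
Z = PV_m/(RT) = (159.47)(0.347)/((0.08314)(636)) = 55.336/52.877 = 1.047

Z ≈ 1.047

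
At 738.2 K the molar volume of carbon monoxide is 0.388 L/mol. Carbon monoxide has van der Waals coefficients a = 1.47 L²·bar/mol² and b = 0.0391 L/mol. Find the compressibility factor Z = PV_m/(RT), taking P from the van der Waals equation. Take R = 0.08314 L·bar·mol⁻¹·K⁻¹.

Z ≈ 1.050

P = RT/(V_m − b) − a/V_m² = (0.08314)(738.2)/(0.388 − 0.0391) − 1.47/(0.388)²
  = 61.374/0.34890 − 9.7646 = 175.91 − 9.7646 = 166.15 bar
Z = PV_m/(RT) = (166.15)(0.388)/((0.08314)(738.2)) = 64.466/61.374 = 1.050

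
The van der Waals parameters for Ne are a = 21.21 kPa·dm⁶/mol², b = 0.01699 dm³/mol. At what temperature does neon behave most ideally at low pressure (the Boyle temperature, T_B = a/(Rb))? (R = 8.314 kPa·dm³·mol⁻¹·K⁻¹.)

For a van der Waals gas the second virial coefficient B₂ = b − a/(RT) vanishes at T_B = a/(Rb).
T_B = 21.21/(8.314×0.01699) = 21.21/0.14125 = 150.2 K

T_B ≈ 150.2 K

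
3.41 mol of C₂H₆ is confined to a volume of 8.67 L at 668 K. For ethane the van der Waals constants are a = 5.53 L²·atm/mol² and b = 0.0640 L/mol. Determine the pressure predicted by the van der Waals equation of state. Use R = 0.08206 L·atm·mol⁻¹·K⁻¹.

P = nRT/(V − nb) − a n²/V²
nRT/(V − nb) = (3.41)(0.08206)(668)/(8.67 − 3.41×0.0640) = 186.92/8.4518 = 22.116 atm
a n²/V² = (5.53)(3.41)²/(8.67)² = 0.85545 atm
P = 22.116 − 0.85545 = 21.26 atm

P ≈ 21.26 atm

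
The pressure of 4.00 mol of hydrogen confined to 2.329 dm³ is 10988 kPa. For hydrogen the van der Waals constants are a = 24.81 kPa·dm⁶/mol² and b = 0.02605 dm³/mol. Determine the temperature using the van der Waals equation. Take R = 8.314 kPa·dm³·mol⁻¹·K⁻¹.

T ≈ 740.0 K

T = (P + a n²/V²)(V − nb)/(nR)
P + a n²/V² = 10988 + (24.81)(4.00)²/(2.329)² = 11061 kPa
V − nb = 2.329 − (4.00)(0.02605) = 2.2248 dm³
T = (11061)(2.2248)/((4.00)(8.314)) = 740.0 K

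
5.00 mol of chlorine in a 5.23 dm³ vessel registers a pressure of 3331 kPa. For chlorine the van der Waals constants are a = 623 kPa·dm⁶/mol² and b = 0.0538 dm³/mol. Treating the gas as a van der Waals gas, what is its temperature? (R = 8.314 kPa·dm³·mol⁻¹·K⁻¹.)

T ≈ 465.5 K

T = (P + a n²/V²)(V − nb)/(nR)
P + a n²/V² = 3331 + (623)(5.00)²/(5.23)² = 3900.4 kPa
V − nb = 5.23 − (5.00)(0.0538) = 4.9610 dm³
T = (3900.4)(4.9610)/((5.00)(8.314)) = 465.5 K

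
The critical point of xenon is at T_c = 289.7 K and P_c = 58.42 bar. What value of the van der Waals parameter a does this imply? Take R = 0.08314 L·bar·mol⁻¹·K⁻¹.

From T_c = 8a/(27Rb) and P_c = a/(27b²): a = 27 R² T_c²/(64 P_c).
a = 27×(0.08314)²×(289.7)²/(64×58.42) = 15663/3738.9 = 4.189 L²·bar/mol²

a ≈ 4.189 L²·bar/mol²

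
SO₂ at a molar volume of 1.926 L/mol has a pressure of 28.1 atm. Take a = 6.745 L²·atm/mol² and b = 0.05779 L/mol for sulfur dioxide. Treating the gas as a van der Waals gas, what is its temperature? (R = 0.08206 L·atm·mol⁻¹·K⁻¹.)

T = (P + a/V_m²)(V_m − b)/R
P + a/V_m² = 28.1 + 6.745/(1.926)² = 29.918 atm
V_m − b = 1.926 − 0.05779 = 1.8682 L/mol
T = (29.918)(1.8682)/0.08206 = 681.1 K

T ≈ 681.1 K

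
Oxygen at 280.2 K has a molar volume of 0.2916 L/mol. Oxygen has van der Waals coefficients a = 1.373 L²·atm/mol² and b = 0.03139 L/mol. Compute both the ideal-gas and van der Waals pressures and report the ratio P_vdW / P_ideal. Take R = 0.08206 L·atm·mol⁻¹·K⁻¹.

P_vdW / P_ideal ≈ 0.9159

Ideal: P_ideal = RT/V_m = (0.08206)(280.2)/0.2916 = 78.8519 atm
vdW: P = RT/(V_m − b) − a/V_m² = 22.9932/0.260210 − 1.373/0.0850306 = 88.3640 − 16.1471 = 72.2169 atm
Ratio = 72.2169/78.8519 = 0.9159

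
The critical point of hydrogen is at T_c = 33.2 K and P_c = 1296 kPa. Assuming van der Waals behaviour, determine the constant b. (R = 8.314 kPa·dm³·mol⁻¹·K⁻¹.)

b ≈ 0.02662 dm³/mol

From T_c = 8a/(27Rb) and P_c = a/(27b²): b = R T_c/(8 P_c).
b = (8.314)(33.2)/(8×1296) = 276.02/10368 = 0.02662 dm³/mol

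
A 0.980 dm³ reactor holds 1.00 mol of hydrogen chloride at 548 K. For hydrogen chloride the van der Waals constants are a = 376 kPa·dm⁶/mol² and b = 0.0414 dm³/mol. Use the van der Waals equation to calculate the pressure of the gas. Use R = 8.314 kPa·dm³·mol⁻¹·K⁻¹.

P ≈ 4463 kPa

P = nRT/(V − nb) − a n²/V²
nRT/(V − nb) = (1.00)(8.314)(548)/(0.980 − 1.00×0.0414) = 4556.1/0.93860 = 4854.1 kPa
a n²/V² = (376)(1.00)²/(0.980)² = 391.50 kPa
P = 4854.1 − 391.50 = 4463 kPa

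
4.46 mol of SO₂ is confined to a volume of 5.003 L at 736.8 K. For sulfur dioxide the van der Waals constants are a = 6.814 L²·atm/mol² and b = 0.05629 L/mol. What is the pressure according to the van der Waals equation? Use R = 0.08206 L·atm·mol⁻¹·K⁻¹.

P = nRT/(V − nb) − a n²/V²
nRT/(V − nb) = (4.46)(0.08206)(736.8)/(5.003 − 4.46×0.05629) = 269.66/4.7519 = 56.748 atm
a n²/V² = (6.814)(4.46)²/(5.003)² = 5.4152 atm
P = 56.748 − 5.4152 = 51.33 atm

P ≈ 51.33 atm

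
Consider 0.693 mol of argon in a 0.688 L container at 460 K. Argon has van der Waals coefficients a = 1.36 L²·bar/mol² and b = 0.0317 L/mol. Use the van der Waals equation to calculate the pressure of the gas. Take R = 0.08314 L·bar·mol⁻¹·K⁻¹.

P ≈ 38.41 bar

P = nRT/(V − nb) − a n²/V²
nRT/(V − nb) = (0.693)(0.08314)(460)/(0.688 − 0.693×0.0317) = 26.503/0.66603 = 39.793 bar
a n²/V² = (1.36)(0.693)²/(0.688)² = 1.3798 bar
P = 39.793 − 1.3798 = 38.41 bar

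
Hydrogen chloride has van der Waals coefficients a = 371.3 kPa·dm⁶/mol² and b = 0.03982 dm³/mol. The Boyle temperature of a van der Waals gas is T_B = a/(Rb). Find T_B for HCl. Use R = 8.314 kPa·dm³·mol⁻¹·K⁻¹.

T_B ≈ 1122 K

For a van der Waals gas the second virial coefficient B₂ = b − a/(RT) vanishes at T_B = a/(Rb).
T_B = 371.3/(8.314×0.03982) = 371.3/0.33106 = 1122 K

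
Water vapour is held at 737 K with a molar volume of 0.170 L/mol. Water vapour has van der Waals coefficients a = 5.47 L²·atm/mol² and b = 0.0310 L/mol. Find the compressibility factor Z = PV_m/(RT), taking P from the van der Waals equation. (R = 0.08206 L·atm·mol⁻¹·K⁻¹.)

P = RT/(V_m − b) − a/V_m² = (0.08206)(737)/(0.170 − 0.0310) − 5.47/(0.170)²
  = 60.478/0.13900 − 189.27 = 435.09 − 189.27 = 245.82 atm
Z = PV_m/(RT) = (245.82)(0.170)/((0.08206)(737)) = 41.789/60.478 = 0.6910

Z ≈ 0.6910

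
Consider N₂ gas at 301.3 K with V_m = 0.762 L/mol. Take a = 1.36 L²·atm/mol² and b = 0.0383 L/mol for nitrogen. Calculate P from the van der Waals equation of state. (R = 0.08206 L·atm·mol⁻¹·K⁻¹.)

P ≈ 31.82 atm

P = RT/(V_m − b) − a/V_m²
RT/(V_m − b) = (0.08206)(301.3)/(0.762 − 0.0383) = 24.725/0.72370 = 34.165 atm
a/V_m² = 1.36/(0.762)² = 2.3422 atm
P = 34.165 − 2.3422 = 31.82 atm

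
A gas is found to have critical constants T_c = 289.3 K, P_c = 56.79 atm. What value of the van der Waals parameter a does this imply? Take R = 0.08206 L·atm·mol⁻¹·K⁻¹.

a ≈ 4.187 L²·atm/mol²

From T_c = 8a/(27Rb) and P_c = a/(27b²): a = 27 R² T_c²/(64 P_c).
a = 27×(0.08206)²×(289.3)²/(64×56.79) = 15217/3634.6 = 4.187 L²·atm/mol²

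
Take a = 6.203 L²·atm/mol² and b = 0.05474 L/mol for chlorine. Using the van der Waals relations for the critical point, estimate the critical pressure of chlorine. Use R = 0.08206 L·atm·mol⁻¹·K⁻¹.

For a van der Waals gas, P_c = a/(27b²).
P_c = 6.203/(27×(0.05474)²) = 6.203/0.080905 = 76.67 atm

P_c ≈ 76.67 atm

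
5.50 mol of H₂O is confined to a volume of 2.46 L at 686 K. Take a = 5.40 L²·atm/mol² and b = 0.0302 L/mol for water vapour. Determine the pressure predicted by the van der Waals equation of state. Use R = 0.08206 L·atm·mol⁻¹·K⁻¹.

P = nRT/(V − nb) − a n²/V²
nRT/(V − nb) = (5.50)(0.08206)(686)/(2.46 − 5.50×0.0302) = 309.61/2.2939 = 134.97 atm
a n²/V² = (5.40)(5.50)²/(2.46)² = 26.993 atm
P = 134.97 − 26.993 = 108.0 atm

P ≈ 108.0 atm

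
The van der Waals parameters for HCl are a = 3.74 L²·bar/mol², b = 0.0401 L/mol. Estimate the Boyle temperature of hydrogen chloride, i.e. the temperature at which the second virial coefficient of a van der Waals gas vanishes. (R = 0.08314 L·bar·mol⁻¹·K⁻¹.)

For a van der Waals gas the second virial coefficient B₂ = b − a/(RT) vanishes at T_B = a/(Rb).
T_B = 3.74/(0.08314×0.0401) = 3.74/0.0033339 = 1122 K

T_B ≈ 1122 K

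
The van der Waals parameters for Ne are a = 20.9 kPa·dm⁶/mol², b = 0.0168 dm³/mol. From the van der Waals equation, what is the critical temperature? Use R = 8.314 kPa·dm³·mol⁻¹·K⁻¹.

T_c ≈ 44.34 K

For a van der Waals gas, T_c = 8a/(27Rb).
T_c = 8×20.9/(27×8.314×0.0168) = 167.20/3.7712 = 44.34 K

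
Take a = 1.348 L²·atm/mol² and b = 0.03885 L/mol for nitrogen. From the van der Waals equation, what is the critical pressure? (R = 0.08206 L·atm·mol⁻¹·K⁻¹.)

For a van der Waals gas, P_c = a/(27b²).
P_c = 1.348/(27×(0.03885)²) = 1.348/0.040752 = 33.08 atm

P_c ≈ 33.08 atm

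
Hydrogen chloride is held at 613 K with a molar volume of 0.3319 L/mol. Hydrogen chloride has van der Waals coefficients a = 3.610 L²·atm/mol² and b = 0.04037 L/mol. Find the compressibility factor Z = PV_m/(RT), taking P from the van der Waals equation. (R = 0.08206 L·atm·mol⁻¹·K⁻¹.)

Z ≈ 0.9223

P = RT/(V_m − b) − a/V_m² = (0.08206)(613)/(0.3319 − 0.04037) − 3.610/(0.3319)²
  = 50.303/0.29153 − 32.771 = 172.55 − 32.771 = 139.78 atm
Z = PV_m/(RT) = (139.78)(0.3319)/((0.08206)(613)) = 46.393/50.303 = 0.9223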